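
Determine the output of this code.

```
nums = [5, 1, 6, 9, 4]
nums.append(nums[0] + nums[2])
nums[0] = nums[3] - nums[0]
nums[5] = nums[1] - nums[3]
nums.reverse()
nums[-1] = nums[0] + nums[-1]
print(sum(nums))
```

append nums[0]+nums[2] = 5+6 = 11 → [5, 1, 6, 9, 4, 11]
nums[0] = nums[3]-nums[0] = 9-5 = 4 → [4, 1, 6, 9, 4, 11]
nums[5] = nums[1]-nums[3] = 1-9 = -8 → [4, 1, 6, 9, 4, -8]
reverse → [-8, 4, 9, 6, 1, 4]
nums[-1] = nums[0]+nums[-1] = (-8)+4 = -4 → [-8, 4, 9, 6, 1, -4]
sum = 8

8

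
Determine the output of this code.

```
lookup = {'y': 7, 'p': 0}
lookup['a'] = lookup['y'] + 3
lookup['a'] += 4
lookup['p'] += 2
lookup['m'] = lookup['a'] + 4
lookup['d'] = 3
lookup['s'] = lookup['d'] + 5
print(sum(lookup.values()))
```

52

lookup['a'] = lookup['y']+3 = 10 → {'y': 7, 'p': 0, 'a': 10}
lookup['a'] = 10+4 = 14 → {'y': 7, 'p': 0, 'a': 14}
lookup['p'] = 0+2 = 2 → {'y': 7, 'p': 2, 'a': 14}
lookup['m'] = lookup['a']+4 = 18 → {'y': 7, 'p': 2, 'a': 14, 'm': 18}
lookup['d'] = 3 → {'y': 7, 'p': 2, 'a': 14, 'm': 18, 'd': 3}
lookup['s'] = lookup['d']+5 = 8 → {'y': 7, 'p': 2, 'a': 14, 'm': 18, 'd': 3, 's': 8}
sum of values = 52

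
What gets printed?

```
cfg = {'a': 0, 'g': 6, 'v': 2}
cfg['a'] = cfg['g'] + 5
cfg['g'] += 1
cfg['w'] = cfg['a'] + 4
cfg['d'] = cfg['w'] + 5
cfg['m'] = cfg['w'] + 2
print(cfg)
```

cfg['a'] = cfg['g']+5 = 11 → {'a': 11, 'g': 6, 'v': 2}
cfg['g'] = 6+1 = 7 → {'a': 11, 'g': 7, 'v': 2}
cfg['w'] = cfg['a']+4 = 15 → {'a': 11, 'g': 7, 'v': 2, 'w': 15}
cfg['d'] = cfg['w']+5 = 20 → {'a': 11, 'g': 7, 'v': 2, 'w': 15, 'd': 20}
cfg['m'] = cfg['w']+2 = 17 → {'a': 11, 'g': 7, 'v': 2, 'w': 15, 'd': 20, 'm': 17}

{'a': 11, 'g': 7, 'v': 2, 'w': 15, 'd': 20, 'm': 17}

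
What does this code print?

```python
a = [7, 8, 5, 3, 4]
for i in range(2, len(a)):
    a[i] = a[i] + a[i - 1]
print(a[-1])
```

i=2: a[2] = 5+8 = 13 → [7, 8, 13, 3, 4]
i=3: a[3] = 3+13 = 16 → [7, 8, 13, 16, 4]
i=4: a[4] = 4+16 = 20 → [7, 8, 13, 16, 20]

20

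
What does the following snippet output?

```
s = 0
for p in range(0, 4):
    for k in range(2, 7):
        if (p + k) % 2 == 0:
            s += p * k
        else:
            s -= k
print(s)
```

p=0,k=2: even sum, s = 0+0 = 0
p=0,k=3: odd sum, s = 0-3 = -3
p=0,k=4: even sum, s = (-3)+0 = -3
p=0,k=5: odd sum, s = (-3)-5 = -8
p=0,k=6: even sum, s = (-8)+0 = -8
p=1,k=2: odd sum, s = (-8)-2 = -10
p=1,k=3: even sum, s = (-10)+3 = -7
p=1,k=4: odd sum, s = (-7)-4 = -11
p=1,k=5: even sum, s = (-11)+5 = -6
p=1,k=6: odd sum, s = (-6)-6 = -12
p=2,k=2: even sum, s = (-12)+4 = -8
p=2,k=3: odd sum, s = (-8)-3 = -11
p=2,k=4: even sum, s = (-11)+8 = -3
p=2,k=5: odd sum, s = (-3)-5 = -8
p=2,k=6: even sum, s = (-8)+12 = 4
p=3,k=2: odd sum, s = 4-2 = 2
p=3,k=3: even sum, s = 2+9 = 11
p=3,k=4: odd sum, s = 11-4 = 7
p=3,k=5: even sum, s = 7+15 = 22
p=3,k=6: odd sum, s = 22-6 = 16

16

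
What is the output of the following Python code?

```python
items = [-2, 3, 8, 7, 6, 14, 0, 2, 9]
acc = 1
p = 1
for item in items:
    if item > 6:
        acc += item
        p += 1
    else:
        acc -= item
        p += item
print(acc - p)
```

item=-2: not >6, acc = 1-(-2) = 3; p=-1
item=3: not >6, acc = 3-3 = 0; p=2
item=8: >6, acc = 0+8 = 8; p=3
item=7: >6, acc = 8+7 = 15; p=4
item=6: not >6, acc = 15-6 = 9; p=10
item=14: >6, acc = 9+14 = 23; p=11
item=0: not >6, acc = 23-0 = 23; p=11
item=2: not >6, acc = 23-2 = 21; p=13
item=9: >6, acc = 21+9 = 30; p=14
acc-p = 30-14 = 16

16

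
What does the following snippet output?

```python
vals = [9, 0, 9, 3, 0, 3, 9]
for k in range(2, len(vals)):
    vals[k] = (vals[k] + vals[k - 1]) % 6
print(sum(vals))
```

k=2: vals[2] = (9+0)%6 = 3 → [9, 0, 3, 3, 0, 3, 9]
k=3: vals[3] = (3+3)%6 = 0 → [9, 0, 3, 0, 0, 3, 9]
k=4: vals[4] = (0+0)%6 = 0 → [9, 0, 3, 0, 0, 3, 9]
k=5: vals[5] = (3+0)%6 = 3 → [9, 0, 3, 0, 0, 3, 9]
k=6: vals[6] = (9+3)%6 = 0 → [9, 0, 3, 0, 0, 3, 0]
sum = 15

15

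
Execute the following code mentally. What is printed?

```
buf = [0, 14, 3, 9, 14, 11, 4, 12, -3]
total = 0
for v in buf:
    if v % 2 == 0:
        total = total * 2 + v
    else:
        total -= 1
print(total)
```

167

v=0: even, total = 0*2+0 = 0
v=14: even, total = 0*2+14 = 14
v=3: not even, total = 14-1 = 13
v=9: not even, total = 13-1 = 12
v=14: even, total = 12*2+14 = 38
v=11: not even, total = 38-1 = 37
v=4: even, total = 37*2+4 = 78
v=12: even, total = 78*2+12 = 168
v=-3: not even, total = 168-1 = 167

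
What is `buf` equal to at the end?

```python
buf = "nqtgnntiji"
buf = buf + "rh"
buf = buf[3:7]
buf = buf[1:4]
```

+ 'rh' → 'nqtgnntijirh'
slice [3:7] → 'gnnt'
slice [1:4] → 'nnt'

'nnt'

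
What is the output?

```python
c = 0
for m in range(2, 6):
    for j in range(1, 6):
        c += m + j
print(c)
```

130

m=2,j=1: c = 0+3 = 3
m=2,j=2: c = 3+4 = 7
m=2,j=3: c = 7+5 = 12
m=2,j=4: c = 12+6 = 18
m=2,j=5: c = 18+7 = 25
m=3,j=1: c = 25+4 = 29
m=3,j=2: c = 29+5 = 34
m=3,j=3: c = 34+6 = 40
m=3,j=4: c = 40+7 = 47
m=3,j=5: c = 47+8 = 55
m=4,j=1: c = 55+5 = 60
m=4,j=2: c = 60+6 = 66
m=4,j=3: c = 66+7 = 73
m=4,j=4: c = 73+8 = 81
m=4,j=5: c = 81+9 = 90
m=5,j=1: c = 90+6 = 96
m=5,j=2: c = 96+7 = 103
m=5,j=3: c = 103+8 = 111
m=5,j=4: c = 111+9 = 120
m=5,j=5: c = 120+10 = 130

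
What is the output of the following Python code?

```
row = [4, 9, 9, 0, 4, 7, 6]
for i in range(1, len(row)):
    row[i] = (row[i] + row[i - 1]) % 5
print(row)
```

i=1: row[1] = (9+4)%5 = 3 → [4, 3, 9, 0, 4, 7, 6]
i=2: row[2] = (9+3)%5 = 2 → [4, 3, 2, 0, 4, 7, 6]
i=3: row[3] = (0+2)%5 = 2 → [4, 3, 2, 2, 4, 7, 6]
i=4: row[4] = (4+2)%5 = 1 → [4, 3, 2, 2, 1, 7, 6]
i=5: row[5] = (7+1)%5 = 3 → [4, 3, 2, 2, 1, 3, 6]
i=6: row[6] = (6+3)%5 = 4 → [4, 3, 2, 2, 1, 3, 4]

[4, 3, 2, 2, 1, 3, 4]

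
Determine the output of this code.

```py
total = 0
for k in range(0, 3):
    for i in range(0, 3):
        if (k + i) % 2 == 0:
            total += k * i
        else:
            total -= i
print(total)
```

k=0,i=0: even sum, total = 0+0 = 0
k=0,i=1: odd sum, total = 0-1 = -1
k=0,i=2: even sum, total = (-1)+0 = -1
k=1,i=0: odd sum, total = (-1)-0 = -1
k=1,i=1: even sum, total = (-1)+1 = 0
k=1,i=2: odd sum, total = 0-2 = -2
k=2,i=0: even sum, total = (-2)+0 = -2
k=2,i=1: odd sum, total = (-2)-1 = -3
k=2,i=2: even sum, total = (-3)+4 = 1

1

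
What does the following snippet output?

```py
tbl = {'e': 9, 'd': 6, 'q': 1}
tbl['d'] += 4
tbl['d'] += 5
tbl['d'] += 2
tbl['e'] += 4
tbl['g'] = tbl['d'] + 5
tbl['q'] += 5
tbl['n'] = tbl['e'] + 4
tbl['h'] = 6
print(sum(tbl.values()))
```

tbl['d'] = 6+4 = 10 → {'e': 9, 'd': 10, 'q': 1}
tbl['d'] = 10+5 = 15 → {'e': 9, 'd': 15, 'q': 1}
tbl['d'] = 15+2 = 17 → {'e': 9, 'd': 17, 'q': 1}
tbl['e'] = 9+4 = 13 → {'e': 13, 'd': 17, 'q': 1}
tbl['g'] = tbl['d']+5 = 22 → {'e': 13, 'd': 17, 'q': 1, 'g': 22}
tbl['q'] = 1+5 = 6 → {'e': 13, 'd': 17, 'q': 6, 'g': 22}
tbl['n'] = tbl['e']+4 = 17 → {'e': 13, 'd': 17, 'q': 6, 'g': 22, 'n': 17}
tbl['h'] = 6 → {'e': 13, 'd': 17, 'q': 6, 'g': 22, 'n': 17, 'h': 6}
sum of values = 81

81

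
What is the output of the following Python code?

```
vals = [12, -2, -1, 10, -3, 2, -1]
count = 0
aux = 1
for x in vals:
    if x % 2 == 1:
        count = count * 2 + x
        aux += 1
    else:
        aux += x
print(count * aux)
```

-286

x=12: not odd; aux=13
x=-2: not odd; aux=11
x=-1: odd, count = 0*2+(-1) = -1; aux=12
x=10: not odd; aux=22
x=-3: odd, count = (-1)*2+(-3) = -5; aux=23
x=2: not odd; aux=25
x=-1: odd, count = (-5)*2+(-1) = -11; aux=26
count*aux = (-11)*26 = -286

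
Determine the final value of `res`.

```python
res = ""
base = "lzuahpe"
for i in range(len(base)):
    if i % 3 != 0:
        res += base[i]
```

i=0: skip
i=1: add 'z' → 'z'
i=2: add 'u' → 'zu'
i=3: skip
i=4: add 'h' → 'zuh'
i=5: add 'p' → 'zuhp'
i=6: skip

'zuhp'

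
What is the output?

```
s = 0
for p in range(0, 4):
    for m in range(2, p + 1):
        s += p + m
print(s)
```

p=2,m=2: s = 0+4 = 4
p=3,m=2: s = 4+5 = 9
p=3,m=3: s = 9+6 = 15

15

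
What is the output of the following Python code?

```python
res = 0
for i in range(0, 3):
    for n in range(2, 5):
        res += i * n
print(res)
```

i=0,n=2: res = 0+0 = 0
i=0,n=3: res = 0+0 = 0
i=0,n=4: res = 0+0 = 0
i=1,n=2: res = 0+2 = 2
i=1,n=3: res = 2+3 = 5
i=1,n=4: res = 5+4 = 9
i=2,n=2: res = 9+4 = 13
i=2,n=3: res = 13+6 = 19
i=2,n=4: res = 19+8 = 27

27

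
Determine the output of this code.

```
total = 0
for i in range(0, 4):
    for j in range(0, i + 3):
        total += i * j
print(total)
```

71

i=0,j=0: total = 0+0 = 0
i=0,j=1: total = 0+0 = 0
i=0,j=2: total = 0+0 = 0
i=1,j=0: total = 0+0 = 0
i=1,j=1: total = 0+1 = 1
i=1,j=2: total = 1+2 = 3
i=1,j=3: total = 3+3 = 6
i=2,j=0: total = 6+0 = 6
i=2,j=1: total = 6+2 = 8
i=2,j=2: total = 8+4 = 12
i=2,j=3: total = 12+6 = 18
i=2,j=4: total = 18+8 = 26
i=3,j=0: total = 26+0 = 26
i=3,j=1: total = 26+3 = 29
i=3,j=2: total = 29+6 = 35
i=3,j=3: total = 35+9 = 44
i=3,j=4: total = 44+12 = 56
i=3,j=5: total = 56+15 = 71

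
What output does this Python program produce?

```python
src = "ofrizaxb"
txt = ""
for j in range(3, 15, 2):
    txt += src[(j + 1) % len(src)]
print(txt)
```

j=3: add src[4]='z' → 'z'
j=5: add src[6]='x' → 'zx'
j=7: add src[0]='o' → 'zxo'
j=9: add src[2]='r' → 'zxor'
j=11: add src[4]='z' → 'zxorz'
j=13: add src[6]='x' → 'zxorzx'

zxorzx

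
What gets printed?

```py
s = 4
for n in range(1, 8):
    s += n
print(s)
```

32

n=1: s = 4+1 = 5
n=2: s = 5+2 = 7
n=3: s = 7+3 = 10
n=4: s = 10+4 = 14
n=5: s = 14+5 = 19
n=6: s = 19+6 = 25
n=7: s = 25+7 = 32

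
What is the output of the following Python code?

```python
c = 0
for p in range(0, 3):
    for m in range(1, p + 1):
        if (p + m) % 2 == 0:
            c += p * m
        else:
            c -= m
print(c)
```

p=1,m=1: even sum, c = 0+1 = 1
p=2,m=1: odd sum, c = 1-1 = 0
p=2,m=2: even sum, c = 0+4 = 4

4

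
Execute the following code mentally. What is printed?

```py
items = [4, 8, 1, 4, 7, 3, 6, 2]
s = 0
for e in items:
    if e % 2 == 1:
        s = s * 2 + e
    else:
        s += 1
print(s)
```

e=4: not odd, s = 0+1 = 1
e=8: not odd, s = 1+1 = 2
e=1: odd, s = 2*2+1 = 5
e=4: not odd, s = 5+1 = 6
e=7: odd, s = 6*2+7 = 19
e=3: odd, s = 19*2+3 = 41
e=6: not odd, s = 41+1 = 42
e=2: not odd, s = 42+1 = 43

43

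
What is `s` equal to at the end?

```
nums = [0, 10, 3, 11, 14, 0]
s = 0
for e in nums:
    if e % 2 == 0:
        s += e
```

24

e=0: even, s = 0+0 = 0
e=10: even, s = 0+10 = 10
e=3: not even
e=11: not even
e=14: even, s = 10+14 = 24
e=0: even, s = 24+0 = 24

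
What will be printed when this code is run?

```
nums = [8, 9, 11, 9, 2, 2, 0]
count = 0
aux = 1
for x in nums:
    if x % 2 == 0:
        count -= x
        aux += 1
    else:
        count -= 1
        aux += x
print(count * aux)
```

x=8: even, count = 0-8 = -8; aux=2
x=9: not even, count = (-8)-1 = -9; aux=11
x=11: not even, count = (-9)-1 = -10; aux=22
x=9: not even, count = (-10)-1 = -11; aux=31
x=2: even, count = (-11)-2 = -13; aux=32
x=2: even, count = (-13)-2 = -15; aux=33
x=0: even, count = (-15)-0 = -15; aux=34
count*aux = (-15)*34 = -510

-510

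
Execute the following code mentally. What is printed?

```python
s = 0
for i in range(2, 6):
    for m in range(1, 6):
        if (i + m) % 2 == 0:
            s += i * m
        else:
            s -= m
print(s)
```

i=2,m=1: odd sum, s = 0-1 = -1
i=2,m=2: even sum, s = (-1)+4 = 3
i=2,m=3: odd sum, s = 3-3 = 0
i=2,m=4: even sum, s = 0+8 = 8
i=2,m=5: odd sum, s = 8-5 = 3
i=3,m=1: even sum, s = 3+3 = 6
i=3,m=2: odd sum, s = 6-2 = 4
i=3,m=3: even sum, s = 4+9 = 13
i=3,m=4: odd sum, s = 13-4 = 9
i=3,m=5: even sum, s = 9+15 = 24
i=4,m=1: odd sum, s = 24-1 = 23
i=4,m=2: even sum, s = 23+8 = 31
i=4,m=3: odd sum, s = 31-3 = 28
i=4,m=4: even sum, s = 28+16 = 44
i=4,m=5: odd sum, s = 44-5 = 39
i=5,m=1: even sum, s = 39+5 = 44
i=5,m=2: odd sum, s = 44-2 = 42
i=5,m=3: even sum, s = 42+15 = 57
i=5,m=4: odd sum, s = 57-4 = 53
i=5,m=5: even sum, s = 53+25 = 78

78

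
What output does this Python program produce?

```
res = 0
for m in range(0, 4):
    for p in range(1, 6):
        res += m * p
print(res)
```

m=0,p=1: res = 0+0 = 0
m=0,p=2: res = 0+0 = 0
m=0,p=3: res = 0+0 = 0
m=0,p=4: res = 0+0 = 0
m=0,p=5: res = 0+0 = 0
m=1,p=1: res = 0+1 = 1
m=1,p=2: res = 1+2 = 3
m=1,p=3: res = 3+3 = 6
m=1,p=4: res = 6+4 = 10
m=1,p=5: res = 10+5 = 15
m=2,p=1: res = 15+2 = 17
m=2,p=2: res = 17+4 = 21
m=2,p=3: res = 21+6 = 27
m=2,p=4: res = 27+8 = 35
m=2,p=5: res = 35+10 = 45
m=3,p=1: res = 45+3 = 48
m=3,p=2: res = 48+6 = 54
m=3,p=3: res = 54+9 = 63
m=3,p=4: res = 63+12 = 75
m=3,p=5: res = 75+15 = 90

90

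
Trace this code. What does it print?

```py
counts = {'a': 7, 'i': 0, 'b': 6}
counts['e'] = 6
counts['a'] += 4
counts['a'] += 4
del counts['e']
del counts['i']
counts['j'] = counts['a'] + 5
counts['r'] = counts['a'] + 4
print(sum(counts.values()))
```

60

counts['e'] = 6 → {'a': 7, 'i': 0, 'b': 6, 'e': 6}
counts['a'] = 7+4 = 11 → {'a': 11, 'i': 0, 'b': 6, 'e': 6}
counts['a'] = 11+4 = 15 → {'a': 15, 'i': 0, 'b': 6, 'e': 6}
del 'e' → {'a': 15, 'i': 0, 'b': 6}
del 'i' → {'a': 15, 'b': 6}
counts['j'] = counts['a']+5 = 20 → {'a': 15, 'b': 6, 'j': 20}
counts['r'] = counts['a']+4 = 19 → {'a': 15, 'b': 6, 'j': 20, 'r': 19}
sum of values = 60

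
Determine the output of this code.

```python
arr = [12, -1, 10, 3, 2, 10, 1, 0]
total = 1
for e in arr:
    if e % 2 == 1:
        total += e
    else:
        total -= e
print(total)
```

e=12: not odd, total = 1-12 = -11
e=-1: odd, total = (-11)+(-1) = -12
e=10: not odd, total = (-12)-10 = -22
e=3: odd, total = (-22)+3 = -19
e=2: not odd, total = (-19)-2 = -21
e=10: not odd, total = (-21)-10 = -31
e=1: odd, total = (-31)+1 = -30
e=0: not odd, total = (-30)-0 = -30

-30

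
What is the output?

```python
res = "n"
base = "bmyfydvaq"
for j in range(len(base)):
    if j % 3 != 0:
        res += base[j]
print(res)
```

j=0: skip
j=1: add 'm' → 'nm'
j=2: add 'y' → 'nmy'
j=3: skip
j=4: add 'y' → 'nmyy'
j=5: add 'd' → 'nmyyd'
j=6: skip
j=7: add 'a' → 'nmyyda'
j=8: add 'q' → 'nmyydaq'

nmyydaq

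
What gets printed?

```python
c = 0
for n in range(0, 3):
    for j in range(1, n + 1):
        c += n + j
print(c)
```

n=1,j=1: c = 0+2 = 2
n=2,j=1: c = 2+3 = 5
n=2,j=2: c = 5+4 = 9

9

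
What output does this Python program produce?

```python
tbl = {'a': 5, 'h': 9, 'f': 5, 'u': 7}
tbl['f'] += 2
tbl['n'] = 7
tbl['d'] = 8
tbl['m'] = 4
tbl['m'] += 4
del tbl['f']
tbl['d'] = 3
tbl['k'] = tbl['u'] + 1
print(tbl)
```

tbl['f'] = 5+2 = 7 → {'a': 5, 'h': 9, 'f': 7, 'u': 7}
tbl['n'] = 7 → {'a': 5, 'h': 9, 'f': 7, 'u': 7, 'n': 7}
tbl['d'] = 8 → {'a': 5, 'h': 9, 'f': 7, 'u': 7, 'n': 7, 'd': 8}
tbl['m'] = 4 → {'a': 5, 'h': 9, 'f': 7, 'u': 7, 'n': 7, 'd': 8, 'm': 4}
tbl['m'] = 4+4 = 8 → {'a': 5, 'h': 9, 'f': 7, 'u': 7, 'n': 7, 'd': 8, 'm': 8}
del 'f' → {'a': 5, 'h': 9, 'u': 7, 'n': 7, 'd': 8, 'm': 8}
tbl['d'] = 3 → {'a': 5, 'h': 9, 'u': 7, 'n': 7, 'd': 3, 'm': 8}
tbl['k'] = tbl['u']+1 = 8 → {'a': 5, 'h': 9, 'u': 7, 'n': 7, 'd': 3, 'm': 8, 'k': 8}

{'a': 5, 'h': 9, 'u': 7, 'n': 7, 'd': 3, 'm': 8, 'k': 8}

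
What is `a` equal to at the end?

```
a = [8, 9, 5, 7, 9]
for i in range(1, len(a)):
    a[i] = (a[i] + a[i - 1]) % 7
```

i=1: a[1] = (9+8)%7 = 3 → [8, 3, 5, 7, 9]
i=2: a[2] = (5+3)%7 = 1 → [8, 3, 1, 7, 9]
i=3: a[3] = (7+1)%7 = 1 → [8, 3, 1, 1, 9]
i=4: a[4] = (9+1)%7 = 3 → [8, 3, 1, 1, 3]

[8, 3, 1, 1, 3]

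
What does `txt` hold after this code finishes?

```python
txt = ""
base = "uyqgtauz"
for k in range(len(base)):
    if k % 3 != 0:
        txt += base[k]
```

k=0: skip
k=1: add 'y' → 'y'
k=2: add 'q' → 'yq'
k=3: skip
k=4: add 't' → 'yqt'
k=5: add 'a' → 'yqta'
k=6: skip
k=7: add 'z' → 'yqtaz'

'yqtaz'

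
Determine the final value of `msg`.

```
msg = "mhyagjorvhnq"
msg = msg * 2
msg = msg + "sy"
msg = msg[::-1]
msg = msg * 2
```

repeat ×2 → 'mhyagjorvhnqmhyagjorvhnq'
+ 'sy' → 'mhyagjorvhnqmhyagjorvhnqsy'
reverse → 'ysqnhvrojgayhmqnhvrojgayhm'
repeat ×2 → 'ysqnhvrojgayhmqnhvrojgayhmysqnhvrojgayhmqnhvrojgayhm'

'ysqnhvrojgayhmqnhvrojgayhmysqnhvrojgayhmqnhvrojgayhm'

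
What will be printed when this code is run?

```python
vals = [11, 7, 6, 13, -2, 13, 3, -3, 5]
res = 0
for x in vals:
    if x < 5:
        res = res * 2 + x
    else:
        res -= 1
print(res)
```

x=11: not <5, res = 0-1 = -1
x=7: not <5, res = (-1)-1 = -2
x=6: not <5, res = (-2)-1 = -3
x=13: not <5, res = (-3)-1 = -4
x=-2: <5, res = (-4)*2+(-2) = -10
x=13: not <5, res = (-10)-1 = -11
x=3: <5, res = (-11)*2+3 = -19
x=-3: <5, res = (-19)*2+(-3) = -41
x=5: not <5, res = (-41)-1 = -42

-42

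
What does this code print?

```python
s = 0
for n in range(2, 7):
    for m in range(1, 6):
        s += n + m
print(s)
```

175

n=2,m=1: s = 0+3 = 3
n=2,m=2: s = 3+4 = 7
n=2,m=3: s = 7+5 = 12
n=2,m=4: s = 12+6 = 18
n=2,m=5: s = 18+7 = 25
n=3,m=1: s = 25+4 = 29
n=3,m=2: s = 29+5 = 34
n=3,m=3: s = 34+6 = 40
n=3,m=4: s = 40+7 = 47
n=3,m=5: s = 47+8 = 55
n=4,m=1: s = 55+5 = 60
n=4,m=2: s = 60+6 = 66
n=4,m=3: s = 66+7 = 73
n=4,m=4: s = 73+8 = 81
n=4,m=5: s = 81+9 = 90
n=5,m=1: s = 90+6 = 96
n=5,m=2: s = 96+7 = 103
n=5,m=3: s = 103+8 = 111
n=5,m=4: s = 111+9 = 120
n=5,m=5: s = 120+10 = 130
n=6,m=1: s = 130+7 = 137
n=6,m=2: s = 137+8 = 145
n=6,m=3: s = 145+9 = 154
n=6,m=4: s = 154+10 = 164
n=6,m=5: s = 164+11 = 175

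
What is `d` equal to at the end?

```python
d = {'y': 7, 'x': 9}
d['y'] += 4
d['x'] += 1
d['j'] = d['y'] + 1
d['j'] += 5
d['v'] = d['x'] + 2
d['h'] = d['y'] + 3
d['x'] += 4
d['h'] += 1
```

{'y': 11, 'x': 14, 'j': 17, 'v': 12, 'h': 15}

d['y'] = 7+4 = 11 → {'y': 11, 'x': 9}
d['x'] = 9+1 = 10 → {'y': 11, 'x': 10}
d['j'] = d['y']+1 = 12 → {'y': 11, 'x': 10, 'j': 12}
d['j'] = 12+5 = 17 → {'y': 11, 'x': 10, 'j': 17}
d['v'] = d['x']+2 = 12 → {'y': 11, 'x': 10, 'j': 17, 'v': 12}
d['h'] = d['y']+3 = 14 → {'y': 11, 'x': 10, 'j': 17, 'v': 12, 'h': 14}
d['x'] = 10+4 = 14 → {'y': 11, 'x': 14, 'j': 17, 'v': 12, 'h': 14}
d['h'] = 14+1 = 15 → {'y': 11, 'x': 14, 'j': 17, 'v': 12, 'h': 15}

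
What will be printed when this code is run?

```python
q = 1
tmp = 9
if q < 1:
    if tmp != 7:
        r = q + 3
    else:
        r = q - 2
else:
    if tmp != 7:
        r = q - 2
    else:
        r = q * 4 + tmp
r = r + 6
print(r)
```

q=1, tmp=9
q < 1 is False; tmp != 7 is True
→ r = q - 2 = -1
r = (-1)+6 = 5

5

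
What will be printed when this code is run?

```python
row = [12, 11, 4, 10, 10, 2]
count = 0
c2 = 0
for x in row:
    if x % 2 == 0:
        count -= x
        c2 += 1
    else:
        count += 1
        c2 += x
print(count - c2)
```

x=12: even, count = 0-12 = -12; c2=1
x=11: not even, count = (-12)+1 = -11; c2=12
x=4: even, count = (-11)-4 = -15; c2=13
x=10: even, count = (-15)-10 = -25; c2=14
x=10: even, count = (-25)-10 = -35; c2=15
x=2: even, count = (-35)-2 = -37; c2=16
count-c2 = (-37)-16 = -53

-53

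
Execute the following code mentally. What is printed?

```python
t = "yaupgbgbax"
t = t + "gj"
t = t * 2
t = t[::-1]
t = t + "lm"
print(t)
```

jgxabgbgpuayjgxabgbgpuaylm

+ 'gj' → 'yaupgbgbaxgj'
repeat ×2 → 'yaupgbgbaxgjyaupgbgbaxgj'
reverse → 'jgxabgbgpuayjgxabgbgpuay'
+ 'lm' → 'jgxabgbgpuayjgxabgbgpuaylm'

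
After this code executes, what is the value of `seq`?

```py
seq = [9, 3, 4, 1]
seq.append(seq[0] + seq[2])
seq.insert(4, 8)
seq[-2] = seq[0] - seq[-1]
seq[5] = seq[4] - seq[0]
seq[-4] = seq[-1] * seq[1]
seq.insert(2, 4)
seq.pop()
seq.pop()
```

[9, 3, 4, -39, 1]

append seq[0]+seq[2] = 9+4 = 13 → [9, 3, 4, 1, 13]
insert 8 at 4 → [9, 3, 4, 1, 8, 13]
seq[-2] = seq[0]-seq[-1] = 9-13 = -4 → [9, 3, 4, 1, -4, 13]
seq[5] = seq[4]-seq[0] = (-4)-9 = -13 → [9, 3, 4, 1, -4, -13]
seq[-4] = seq[-1]*seq[1] = (-13)*3 = -39 → [9, 3, -39, 1, -4, -13]
insert 4 at 2 → [9, 3, 4, -39, 1, -4, -13]
pop() removes -13 → [9, 3, 4, -39, 1, -4]
pop() removes -4 → [9, 3, 4, -39, 1]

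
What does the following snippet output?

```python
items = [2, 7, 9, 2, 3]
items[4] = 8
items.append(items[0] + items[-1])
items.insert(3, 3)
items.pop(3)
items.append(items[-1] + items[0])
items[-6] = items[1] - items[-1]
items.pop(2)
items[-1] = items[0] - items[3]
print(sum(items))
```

items[4] = 8 → [2, 7, 9, 2, 8]
append items[0]+items[-1] = 2+8 = 10 → [2, 7, 9, 2, 8, 10]
insert 3 at 3 → [2, 7, 9, 3, 2, 8, 10]
pop(3) removes 3 → [2, 7, 9, 2, 8, 10]
append items[-1]+items[0] = 10+2 = 12 → [2, 7, 9, 2, 8, 10, 12]
items[-6] = items[1]-items[-1] = 7-12 = -5 → [2, -5, 9, 2, 8, 10, 12]
pop(2) removes 9 → [2, -5, 2, 8, 10, 12]
items[-1] = items[0]-items[3] = 2-8 = -6 → [2, -5, 2, 8, 10, -6]
sum = 11

11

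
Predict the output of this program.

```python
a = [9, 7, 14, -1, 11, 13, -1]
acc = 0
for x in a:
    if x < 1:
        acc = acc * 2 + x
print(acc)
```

-3

x=9: not <1
x=7: not <1
x=14: not <1
x=-1: <1, acc = 0*2+(-1) = -1
x=11: not <1
x=13: not <1
x=-1: <1, acc = (-1)*2+(-1) = -3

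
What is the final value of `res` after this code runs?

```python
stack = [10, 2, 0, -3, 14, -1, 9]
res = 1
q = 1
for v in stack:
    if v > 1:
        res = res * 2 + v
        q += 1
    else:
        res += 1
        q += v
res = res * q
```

v=10: >1, res = 1*2+10 = 12; q=2
v=2: >1, res = 12*2+2 = 26; q=3
v=0: not >1, res = 26+1 = 27; q=3
v=-3: not >1, res = 27+1 = 28; q=0
v=14: >1, res = 28*2+14 = 70; q=1
v=-1: not >1, res = 70+1 = 71; q=0
v=9: >1, res = 71*2+9 = 151; q=1
res*q = 151*1 = 151

151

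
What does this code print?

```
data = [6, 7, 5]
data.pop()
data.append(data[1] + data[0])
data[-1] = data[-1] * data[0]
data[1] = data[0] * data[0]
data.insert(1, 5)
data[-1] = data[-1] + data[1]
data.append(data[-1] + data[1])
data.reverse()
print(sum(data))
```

218

pop() removes 5 → [6, 7]
append data[1]+data[0] = 7+6 = 13 → [6, 7, 13]
data[-1] = data[-1]*data[0] = 13*6 = 78 → [6, 7, 78]
data[1] = data[0]*data[0] = 6*6 = 36 → [6, 36, 78]
insert 5 at 1 → [6, 5, 36, 78]
data[-1] = data[-1]+data[1] = 78+5 = 83 → [6, 5, 36, 83]
append data[-1]+data[1] = 83+5 = 88 → [6, 5, 36, 83, 88]
reverse → [88, 83, 36, 5, 6]
sum = 218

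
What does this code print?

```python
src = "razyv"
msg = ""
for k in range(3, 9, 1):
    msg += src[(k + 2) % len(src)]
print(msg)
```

razyvr

k=3: add src[0]='r' → 'r'
k=4: add src[1]='a' → 'ra'
k=5: add src[2]='z' → 'raz'
k=6: add src[3]='y' → 'razy'
k=7: add src[4]='v' → 'razyv'
k=8: add src[0]='r' → 'razyvr'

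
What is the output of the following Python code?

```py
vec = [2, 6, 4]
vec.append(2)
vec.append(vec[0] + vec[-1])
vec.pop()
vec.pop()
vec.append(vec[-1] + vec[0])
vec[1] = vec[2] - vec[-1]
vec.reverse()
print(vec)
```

[6, 4, -2, 2]

append 2 → [2, 6, 4, 2]
append vec[0]+vec[-1] = 2+2 = 4 → [2, 6, 4, 2, 4]
pop() removes 4 → [2, 6, 4, 2]
pop() removes 2 → [2, 6, 4]
append vec[-1]+vec[0] = 4+2 = 6 → [2, 6, 4, 6]
vec[1] = vec[2]-vec[-1] = 4-6 = -2 → [2, -2, 4, 6]
reverse → [6, 4, -2, 2]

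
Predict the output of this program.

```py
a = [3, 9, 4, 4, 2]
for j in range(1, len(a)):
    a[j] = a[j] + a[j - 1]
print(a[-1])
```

22

j=1: a[1] = 9+3 = 12 → [3, 12, 4, 4, 2]
j=2: a[2] = 4+12 = 16 → [3, 12, 16, 4, 2]
j=3: a[3] = 4+16 = 20 → [3, 12, 16, 20, 2]
j=4: a[4] = 2+20 = 22 → [3, 12, 16, 20, 22]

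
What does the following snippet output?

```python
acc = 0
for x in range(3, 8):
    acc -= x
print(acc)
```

x=3: acc = 0-3 = -3
x=4: acc = (-3)-4 = -7
x=5: acc = (-7)-5 = -12
x=6: acc = (-12)-6 = -18
x=7: acc = (-18)-7 = -25

-25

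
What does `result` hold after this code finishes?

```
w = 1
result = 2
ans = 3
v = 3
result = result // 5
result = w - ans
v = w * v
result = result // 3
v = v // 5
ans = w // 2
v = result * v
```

result = 2//5 = 0
result = 1-3 = -2
v = 1*3 = 3
result = (-2)//3 = -1
v = 3//5 = 0
ans = 1//2 = 0
v = (-1)*0 = 0

-1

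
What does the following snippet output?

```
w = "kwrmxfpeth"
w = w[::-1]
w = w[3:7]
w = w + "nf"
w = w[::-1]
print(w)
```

reverse → 'htepfxmrwk'
slice [3:7] → 'pfxm'
+ 'nf' → 'pfxmnf'
reverse → 'fnmxfp'

fnmxfp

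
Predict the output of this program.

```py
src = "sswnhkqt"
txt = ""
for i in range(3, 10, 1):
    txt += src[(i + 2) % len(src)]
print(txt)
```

kqtsswn

i=3: add src[5]='k' → 'k'
i=4: add src[6]='q' → 'kq'
i=5: add src[7]='t' → 'kqt'
i=6: add src[0]='s' → 'kqts'
i=7: add src[1]='s' → 'kqtss'
i=8: add src[2]='w' → 'kqtssw'
i=9: add src[3]='n' → 'kqtsswn'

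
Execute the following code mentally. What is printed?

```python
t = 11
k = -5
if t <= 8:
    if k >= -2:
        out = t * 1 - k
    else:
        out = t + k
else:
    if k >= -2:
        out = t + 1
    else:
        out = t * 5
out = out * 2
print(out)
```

110

t=11, k=-5
t <= 8 is False; k >= -2 is False
→ out = t * 5 = 55
out = 55*2 = 110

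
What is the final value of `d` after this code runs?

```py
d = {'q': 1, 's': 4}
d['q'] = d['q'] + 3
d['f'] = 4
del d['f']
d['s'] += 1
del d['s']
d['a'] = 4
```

d['q'] = d['q']+3 = 4 → {'q': 4, 's': 4}
d['f'] = 4 → {'q': 4, 's': 4, 'f': 4}
del 'f' → {'q': 4, 's': 4}
d['s'] = 4+1 = 5 → {'q': 4, 's': 5}
del 's' → {'q': 4}
d['a'] = 4 → {'q': 4, 'a': 4}

{'q': 4, 'a': 4}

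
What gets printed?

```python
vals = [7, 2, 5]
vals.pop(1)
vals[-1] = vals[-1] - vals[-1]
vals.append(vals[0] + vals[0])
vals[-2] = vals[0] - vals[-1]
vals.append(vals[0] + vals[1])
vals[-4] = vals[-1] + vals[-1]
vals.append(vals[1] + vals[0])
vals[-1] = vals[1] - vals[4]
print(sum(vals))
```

pop(1) removes 2 → [7, 5]
vals[-1] = vals[-1]-vals[-1] = 5-5 = 0 → [7, 0]
append vals[0]+vals[0] = 7+7 = 14 → [7, 0, 14]
vals[-2] = vals[0]-vals[-1] = 7-14 = -7 → [7, -7, 14]
append vals[0]+vals[1] = 7+(-7) = 0 → [7, -7, 14, 0]
vals[-4] = vals[-1]+vals[-1] = 0+0 = 0 → [0, -7, 14, 0]
append vals[1]+vals[0] = (-7)+0 = -7 → [0, -7, 14, 0, -7]
vals[-1] = vals[1]-vals[4] = (-7)-(-7) = 0 → [0, -7, 14, 0, 0]
sum = 7

7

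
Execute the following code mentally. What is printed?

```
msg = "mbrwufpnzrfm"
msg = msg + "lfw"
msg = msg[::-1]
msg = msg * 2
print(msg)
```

+ 'lfw' → 'mbrwufpnzrfmlfw'
reverse → 'wflmfrznpfuwrbm'
repeat ×2 → 'wflmfrznpfuwrbmwflmfrznpfuwrbm'

wflmfrznpfuwrbmwflmfrznpfuwrbm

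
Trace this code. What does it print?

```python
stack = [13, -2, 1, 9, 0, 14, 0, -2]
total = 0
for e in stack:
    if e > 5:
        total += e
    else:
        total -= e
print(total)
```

e=13: >5, total = 0+13 = 13
e=-2: not >5, total = 13-(-2) = 15
e=1: not >5, total = 15-1 = 14
e=9: >5, total = 14+9 = 23
e=0: not >5, total = 23-0 = 23
e=14: >5, total = 23+14 = 37
e=0: not >5, total = 37-0 = 37
e=-2: not >5, total = 37-(-2) = 39

39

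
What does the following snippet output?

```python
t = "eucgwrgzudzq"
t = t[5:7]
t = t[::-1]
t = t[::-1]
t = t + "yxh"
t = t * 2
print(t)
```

rgyxhrgyxh

slice [5:7] → 'rg'
reverse → 'gr'
reverse → 'rg'
+ 'yxh' → 'rgyxh'
repeat ×2 → 'rgyxhrgyxh'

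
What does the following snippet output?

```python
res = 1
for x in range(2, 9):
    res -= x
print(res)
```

x=2: res = 1-2 = -1
x=3: res = (-1)-3 = -4
x=4: res = (-4)-4 = -8
x=5: res = (-8)-5 = -13
x=6: res = (-13)-6 = -19
x=7: res = (-19)-7 = -26
x=8: res = (-26)-8 = -34

-34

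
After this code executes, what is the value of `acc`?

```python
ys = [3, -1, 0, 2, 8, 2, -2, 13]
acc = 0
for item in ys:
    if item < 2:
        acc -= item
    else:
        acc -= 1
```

-2

item=3: not <2, acc = 0-1 = -1
item=-1: <2, acc = (-1)-(-1) = 0
item=0: <2, acc = 0-0 = 0
item=2: not <2, acc = 0-1 = -1
item=8: not <2, acc = (-1)-1 = -2
item=2: not <2, acc = (-2)-1 = -3
item=-2: <2, acc = (-3)-(-2) = -1
item=13: not <2, acc = (-1)-1 = -2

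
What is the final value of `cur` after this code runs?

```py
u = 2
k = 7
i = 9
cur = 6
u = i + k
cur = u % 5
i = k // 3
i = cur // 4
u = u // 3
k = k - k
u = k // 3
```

u = 9+7 = 16
cur = 16%5 = 1
i = 7//3 = 2
i = 1//4 = 0
u = 16//3 = 5
k = 7-7 = 0
u = 0//3 = 0

1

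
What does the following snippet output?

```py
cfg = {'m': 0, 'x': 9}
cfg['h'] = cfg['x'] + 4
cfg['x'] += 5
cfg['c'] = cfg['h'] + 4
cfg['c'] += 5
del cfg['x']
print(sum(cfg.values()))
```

35

cfg['h'] = cfg['x']+4 = 13 → {'m': 0, 'x': 9, 'h': 13}
cfg['x'] = 9+5 = 14 → {'m': 0, 'x': 14, 'h': 13}
cfg['c'] = cfg['h']+4 = 17 → {'m': 0, 'x': 14, 'h': 13, 'c': 17}
cfg['c'] = 17+5 = 22 → {'m': 0, 'x': 14, 'h': 13, 'c': 22}
del 'x' → {'m': 0, 'h': 13, 'c': 22}
sum of values = 35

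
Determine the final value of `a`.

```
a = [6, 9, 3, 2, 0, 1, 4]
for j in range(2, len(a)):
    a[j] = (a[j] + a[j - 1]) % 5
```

[6, 9, 2, 4, 4, 0, 4]

j=2: a[2] = (3+9)%5 = 2 → [6, 9, 2, 2, 0, 1, 4]
j=3: a[3] = (2+2)%5 = 4 → [6, 9, 2, 4, 0, 1, 4]
j=4: a[4] = (0+4)%5 = 4 → [6, 9, 2, 4, 4, 1, 4]
j=5: a[5] = (1+4)%5 = 0 → [6, 9, 2, 4, 4, 0, 4]
j=6: a[6] = (4+0)%5 = 4 → [6, 9, 2, 4, 4, 0, 4]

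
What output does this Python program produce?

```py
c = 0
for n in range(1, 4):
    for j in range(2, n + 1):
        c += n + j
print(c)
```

n=2,j=2: c = 0+4 = 4
n=3,j=2: c = 4+5 = 9
n=3,j=3: c = 9+6 = 15

15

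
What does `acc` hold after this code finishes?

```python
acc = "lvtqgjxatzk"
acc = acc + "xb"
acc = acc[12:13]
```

+ 'xb' → 'lvtqgjxatzkxb'
slice [12:13] → 'b'

'b'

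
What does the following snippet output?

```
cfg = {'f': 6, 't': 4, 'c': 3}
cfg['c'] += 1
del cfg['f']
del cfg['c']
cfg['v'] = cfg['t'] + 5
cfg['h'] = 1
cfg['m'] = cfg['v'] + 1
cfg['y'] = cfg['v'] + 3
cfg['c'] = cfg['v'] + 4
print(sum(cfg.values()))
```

cfg['c'] = 3+1 = 4 → {'f': 6, 't': 4, 'c': 4}
del 'f' → {'t': 4, 'c': 4}
del 'c' → {'t': 4}
cfg['v'] = cfg['t']+5 = 9 → {'t': 4, 'v': 9}
cfg['h'] = 1 → {'t': 4, 'v': 9, 'h': 1}
cfg['m'] = cfg['v']+1 = 10 → {'t': 4, 'v': 9, 'h': 1, 'm': 10}
cfg['y'] = cfg['v']+3 = 12 → {'t': 4, 'v': 9, 'h': 1, 'm': 10, 'y': 12}
cfg['c'] = cfg['v']+4 = 13 → {'t': 4, 'v': 9, 'h': 1, 'm': 10, 'y': 12, 'c': 13}
sum of values = 49

49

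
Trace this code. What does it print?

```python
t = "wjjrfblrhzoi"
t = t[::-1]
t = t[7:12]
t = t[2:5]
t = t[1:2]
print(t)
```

reverse → 'iozhrlbfrjjw'
slice [7:12] → 'frjjw'
slice [2:5] → 'jjw'
slice [1:2] → 'j'

j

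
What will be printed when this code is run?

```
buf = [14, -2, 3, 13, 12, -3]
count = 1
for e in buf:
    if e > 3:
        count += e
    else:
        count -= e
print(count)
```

e=14: >3, count = 1+14 = 15
e=-2: not >3, count = 15-(-2) = 17
e=3: not >3, count = 17-3 = 14
e=13: >3, count = 14+13 = 27
e=12: >3, count = 27+12 = 39
e=-3: not >3, count = 39-(-3) = 42

42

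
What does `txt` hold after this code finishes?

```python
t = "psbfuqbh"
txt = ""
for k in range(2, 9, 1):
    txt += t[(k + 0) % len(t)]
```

k=2: add t[2]='b' → 'b'
k=3: add t[3]='f' → 'bf'
k=4: add t[4]='u' → 'bfu'
k=5: add t[5]='q' → 'bfuq'
k=6: add t[6]='b' → 'bfuqb'
k=7: add t[7]='h' → 'bfuqbh'
k=8: add t[0]='p' → 'bfuqbhp'

'bfuqbhp'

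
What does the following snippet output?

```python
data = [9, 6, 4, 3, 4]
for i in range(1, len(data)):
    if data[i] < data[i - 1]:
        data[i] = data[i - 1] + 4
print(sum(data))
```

85

i=1: 6<9, data[1] = 9+4 = 13 → [9, 13, 4, 3, 4]
i=2: 4<13, data[2] = 13+4 = 17 → [9, 13, 17, 3, 4]
i=3: 3<17, data[3] = 17+4 = 21 → [9, 13, 17, 21, 4]
i=4: 4<21, data[4] = 21+4 = 25 → [9, 13, 17, 21, 25]
sum = 85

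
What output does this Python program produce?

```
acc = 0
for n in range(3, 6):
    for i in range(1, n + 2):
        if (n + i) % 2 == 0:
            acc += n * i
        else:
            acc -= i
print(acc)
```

54

n=3,i=1: even sum, acc = 0+3 = 3
n=3,i=2: odd sum, acc = 3-2 = 1
n=3,i=3: even sum, acc = 1+9 = 10
n=3,i=4: odd sum, acc = 10-4 = 6
n=4,i=1: odd sum, acc = 6-1 = 5
n=4,i=2: even sum, acc = 5+8 = 13
n=4,i=3: odd sum, acc = 13-3 = 10
n=4,i=4: even sum, acc = 10+16 = 26
n=4,i=5: odd sum, acc = 26-5 = 21
n=5,i=1: even sum, acc = 21+5 = 26
n=5,i=2: odd sum, acc = 26-2 = 24
n=5,i=3: even sum, acc = 24+15 = 39
n=5,i=4: odd sum, acc = 39-4 = 35
n=5,i=5: even sum, acc = 35+25 = 60
n=5,i=6: odd sum, acc = 60-6 = 54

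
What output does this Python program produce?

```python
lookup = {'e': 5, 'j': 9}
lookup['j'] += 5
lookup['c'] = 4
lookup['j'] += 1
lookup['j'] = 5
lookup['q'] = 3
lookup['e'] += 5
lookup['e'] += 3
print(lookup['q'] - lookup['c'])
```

-1

lookup['j'] = 9+5 = 14 → {'e': 5, 'j': 14}
lookup['c'] = 4 → {'e': 5, 'j': 14, 'c': 4}
lookup['j'] = 14+1 = 15 → {'e': 5, 'j': 15, 'c': 4}
lookup['j'] = 5 → {'e': 5, 'j': 5, 'c': 4}
lookup['q'] = 3 → {'e': 5, 'j': 5, 'c': 4, 'q': 3}
lookup['e'] = 5+5 = 10 → {'e': 10, 'j': 5, 'c': 4, 'q': 3}
lookup['e'] = 10+3 = 13 → {'e': 13, 'j': 5, 'c': 4, 'q': 3}
lookup['q']-lookup['c'] = 3-4 = -1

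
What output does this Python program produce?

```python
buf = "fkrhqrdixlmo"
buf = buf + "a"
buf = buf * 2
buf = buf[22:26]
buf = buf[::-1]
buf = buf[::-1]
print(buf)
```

lmoa

+ 'a' → 'fkrhqrdixlmoa'
repeat ×2 → 'fkrhqrdixlmoafkrhqrdixlmoa'
slice [22:26] → 'lmoa'
reverse → 'aoml'
reverse → 'lmoa'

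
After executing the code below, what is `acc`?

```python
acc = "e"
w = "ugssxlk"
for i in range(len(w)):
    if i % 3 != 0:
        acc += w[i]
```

i=0: skip
i=1: add 'g' → 'eg'
i=2: add 's' → 'egs'
i=3: skip
i=4: add 'x' → 'egsx'
i=5: add 'l' → 'egsxl'
i=6: skip

'egsxl'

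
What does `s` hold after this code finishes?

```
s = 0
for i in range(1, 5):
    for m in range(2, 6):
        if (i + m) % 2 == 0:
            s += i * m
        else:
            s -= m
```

40

i=1,m=2: odd sum, s = 0-2 = -2
i=1,m=3: even sum, s = (-2)+3 = 1
i=1,m=4: odd sum, s = 1-4 = -3
i=1,m=5: even sum, s = (-3)+5 = 2
i=2,m=2: even sum, s = 2+4 = 6
i=2,m=3: odd sum, s = 6-3 = 3
i=2,m=4: even sum, s = 3+8 = 11
i=2,m=5: odd sum, s = 11-5 = 6
i=3,m=2: odd sum, s = 6-2 = 4
i=3,m=3: even sum, s = 4+9 = 13
i=3,m=4: odd sum, s = 13-4 = 9
i=3,m=5: even sum, s = 9+15 = 24
i=4,m=2: even sum, s = 24+8 = 32
i=4,m=3: odd sum, s = 32-3 = 29
i=4,m=4: even sum, s = 29+16 = 45
i=4,m=5: odd sum, s = 45-5 = 40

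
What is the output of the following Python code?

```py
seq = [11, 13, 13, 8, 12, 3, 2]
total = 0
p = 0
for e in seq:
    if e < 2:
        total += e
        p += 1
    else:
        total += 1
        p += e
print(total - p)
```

e=11: not <2, total = 0+1 = 1; p=11
e=13: not <2, total = 1+1 = 2; p=24
e=13: not <2, total = 2+1 = 3; p=37
e=8: not <2, total = 3+1 = 4; p=45
e=12: not <2, total = 4+1 = 5; p=57
e=3: not <2, total = 5+1 = 6; p=60
e=2: not <2, total = 6+1 = 7; p=62
total-p = 7-62 = -55

-55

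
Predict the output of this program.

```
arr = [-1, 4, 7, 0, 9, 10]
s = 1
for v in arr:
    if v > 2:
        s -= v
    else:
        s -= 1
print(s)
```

-31

v=-1: not >2, s = 1-1 = 0
v=4: >2, s = 0-4 = -4
v=7: >2, s = (-4)-7 = -11
v=0: not >2, s = (-11)-1 = -12
v=9: >2, s = (-12)-9 = -21
v=10: >2, s = (-21)-10 = -31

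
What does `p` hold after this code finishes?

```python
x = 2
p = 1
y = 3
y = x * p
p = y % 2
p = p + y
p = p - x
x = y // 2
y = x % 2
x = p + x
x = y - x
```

y = 2*1 = 2
p = 2%2 = 0
p = 0+2 = 2
p = 2-2 = 0
x = 2//2 = 1
y = 1%2 = 1
x = 0+1 = 1
x = 1-1 = 0

0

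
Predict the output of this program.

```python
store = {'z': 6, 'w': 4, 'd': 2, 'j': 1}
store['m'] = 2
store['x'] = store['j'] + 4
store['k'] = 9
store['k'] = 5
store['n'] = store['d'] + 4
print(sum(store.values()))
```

store['m'] = 2 → {'z': 6, 'w': 4, 'd': 2, 'j': 1, 'm': 2}
store['x'] = store['j']+4 = 5 → {'z': 6, 'w': 4, 'd': 2, 'j': 1, 'm': 2, 'x': 5}
store['k'] = 9 → {'z': 6, 'w': 4, 'd': 2, 'j': 1, 'm': 2, 'x': 5, 'k': 9}
store['k'] = 5 → {'z': 6, 'w': 4, 'd': 2, 'j': 1, 'm': 2, 'x': 5, 'k': 5}
store['n'] = store['d']+4 = 6 → {'z': 6, 'w': 4, 'd': 2, 'j': 1, 'm': 2, 'x': 5, 'k': 5, 'n': 6}
sum of values = 31

31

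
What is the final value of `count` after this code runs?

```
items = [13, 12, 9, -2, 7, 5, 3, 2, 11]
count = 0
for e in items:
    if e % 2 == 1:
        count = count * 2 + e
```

e=13: odd, count = 0*2+13 = 13
e=12: not odd
e=9: odd, count = 13*2+9 = 35
e=-2: not odd
e=7: odd, count = 35*2+7 = 77
e=5: odd, count = 77*2+5 = 159
e=3: odd, count = 159*2+3 = 321
e=2: not odd
e=11: odd, count = 321*2+11 = 653

653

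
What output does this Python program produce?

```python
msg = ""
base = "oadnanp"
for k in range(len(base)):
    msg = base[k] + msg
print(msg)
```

pnandao

k=0: prepend 'o' → 'o'
k=1: prepend 'a' → 'ao'
k=2: prepend 'd' → 'dao'
k=3: prepend 'n' → 'ndao'
k=4: prepend 'a' → 'andao'
k=5: prepend 'n' → 'nandao'
k=6: prepend 'p' → 'pnandao'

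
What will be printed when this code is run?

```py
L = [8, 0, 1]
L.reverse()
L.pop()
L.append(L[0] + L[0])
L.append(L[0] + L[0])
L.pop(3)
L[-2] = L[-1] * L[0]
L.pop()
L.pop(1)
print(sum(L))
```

reverse → [1, 0, 8]
pop() removes 8 → [1, 0]
append L[0]+L[0] = 1+1 = 2 → [1, 0, 2]
append L[0]+L[0] = 1+1 = 2 → [1, 0, 2, 2]
pop(3) removes 2 → [1, 0, 2]
L[-2] = L[-1]*L[0] = 2*1 = 2 → [1, 2, 2]
pop() removes 2 → [1, 2]
pop(1) removes 2 → [1]
sum = 1

1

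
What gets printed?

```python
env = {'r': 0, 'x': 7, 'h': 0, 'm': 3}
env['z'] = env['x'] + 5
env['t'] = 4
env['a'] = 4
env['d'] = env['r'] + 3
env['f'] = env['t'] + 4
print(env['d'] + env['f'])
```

11

env['z'] = env['x']+5 = 12 → {'r': 0, 'x': 7, 'h': 0, 'm': 3, 'z': 12}
env['t'] = 4 → {'r': 0, 'x': 7, 'h': 0, 'm': 3, 'z': 12, 't': 4}
env['a'] = 4 → {'r': 0, 'x': 7, 'h': 0, 'm': 3, 'z': 12, 't': 4, 'a': 4}
env['d'] = env['r']+3 = 3 → {'r': 0, 'x': 7, 'h': 0, 'm': 3, 'z': 12, 't': 4, 'a': 4, 'd': 3}
env['f'] = env['t']+4 = 8 → {'r': 0, 'x': 7, 'h': 0, 'm': 3, 'z': 12, 't': 4, 'a': 4, 'd': 3, 'f': 8}
env['d']+env['f'] = 3+8 = 11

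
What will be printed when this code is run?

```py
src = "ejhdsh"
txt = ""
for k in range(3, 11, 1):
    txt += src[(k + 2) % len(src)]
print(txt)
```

hejhdshe

k=3: add src[5]='h' → 'h'
k=4: add src[0]='e' → 'he'
k=5: add src[1]='j' → 'hej'
k=6: add src[2]='h' → 'hejh'
k=7: add src[3]='d' → 'hejhd'
k=8: add src[4]='s' → 'hejhds'
k=9: add src[5]='h' → 'hejhdsh'
k=10: add src[0]='e' → 'hejhdshe'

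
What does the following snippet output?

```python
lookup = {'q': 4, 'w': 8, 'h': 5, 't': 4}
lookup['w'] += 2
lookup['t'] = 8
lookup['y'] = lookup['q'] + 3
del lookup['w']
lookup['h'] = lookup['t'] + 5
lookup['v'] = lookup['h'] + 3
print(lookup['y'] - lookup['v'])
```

lookup['w'] = 8+2 = 10 → {'q': 4, 'w': 10, 'h': 5, 't': 4}
lookup['t'] = 8 → {'q': 4, 'w': 10, 'h': 5, 't': 8}
lookup['y'] = lookup['q']+3 = 7 → {'q': 4, 'w': 10, 'h': 5, 't': 8, 'y': 7}
del 'w' → {'q': 4, 'h': 5, 't': 8, 'y': 7}
lookup['h'] = lookup['t']+5 = 13 → {'q': 4, 'h': 13, 't': 8, 'y': 7}
lookup['v'] = lookup['h']+3 = 16 → {'q': 4, 'h': 13, 't': 8, 'y': 7, 'v': 16}
lookup['y']-lookup['v'] = 7-16 = -9

-9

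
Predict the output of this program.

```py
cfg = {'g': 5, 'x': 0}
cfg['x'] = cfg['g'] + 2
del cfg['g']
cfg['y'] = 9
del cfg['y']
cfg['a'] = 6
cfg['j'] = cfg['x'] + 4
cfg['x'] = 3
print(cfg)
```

cfg['x'] = cfg['g']+2 = 7 → {'g': 5, 'x': 7}
del 'g' → {'x': 7}
cfg['y'] = 9 → {'x': 7, 'y': 9}
del 'y' → {'x': 7}
cfg['a'] = 6 → {'x': 7, 'a': 6}
cfg['j'] = cfg['x']+4 = 11 → {'x': 7, 'a': 6, 'j': 11}
cfg['x'] = 3 → {'x': 3, 'a': 6, 'j': 11}

{'x': 3, 'a': 6, 'j': 11}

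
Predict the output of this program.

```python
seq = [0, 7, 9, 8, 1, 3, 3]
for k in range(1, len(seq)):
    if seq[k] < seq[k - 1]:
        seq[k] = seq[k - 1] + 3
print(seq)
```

k=1: 7>=0, unchanged → [0, 7, 9, 8, 1, 3, 3]
k=2: 9>=7, unchanged → [0, 7, 9, 8, 1, 3, 3]
k=3: 8<9, seq[3] = 9+3 = 12 → [0, 7, 9, 12, 1, 3, 3]
k=4: 1<12, seq[4] = 12+3 = 15 → [0, 7, 9, 12, 15, 3, 3]
k=5: 3<15, seq[5] = 15+3 = 18 → [0, 7, 9, 12, 15, 18, 3]
k=6: 3<18, seq[6] = 18+3 = 21 → [0, 7, 9, 12, 15, 18, 21]

[0, 7, 9, 12, 15, 18, 21]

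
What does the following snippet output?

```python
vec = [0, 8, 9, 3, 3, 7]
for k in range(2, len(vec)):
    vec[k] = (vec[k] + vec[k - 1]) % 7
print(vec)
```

[0, 8, 3, 6, 2, 2]

k=2: vec[2] = (9+8)%7 = 3 → [0, 8, 3, 3, 3, 7]
k=3: vec[3] = (3+3)%7 = 6 → [0, 8, 3, 6, 3, 7]
k=4: vec[4] = (3+6)%7 = 2 → [0, 8, 3, 6, 2, 7]
k=5: vec[5] = (7+2)%7 = 2 → [0, 8, 3, 6, 2, 2]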